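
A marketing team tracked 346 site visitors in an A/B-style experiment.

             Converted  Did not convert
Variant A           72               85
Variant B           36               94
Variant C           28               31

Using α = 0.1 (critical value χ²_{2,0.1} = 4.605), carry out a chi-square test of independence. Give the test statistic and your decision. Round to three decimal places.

Row totals: 157, 130, 59. Column totals: 136, 210. Grand total N = 346.
Expected counts (row total × column total / N):
  Variant A, Converted: 157×136/346 = 61.7110
  Variant A, Did not convert: 157×210/346 = 95.2890
  Variant B, Converted: 130×136/346 = 51.0983
  Variant B, Did not convert: 130×210/346 = 78.9017
  Variant C, Converted: 59×136/346 = 23.1908
  Variant C, Did not convert: 59×210/346 = 35.8092
Contributions (O − E)²/E:
  (72 − 61.7110)²/61.7110 = 1.7155
  (85 − 95.2890)²/95.2890 = 1.1110
  (36 − 51.0983)²/51.0983 = 4.4612
  (94 − 78.9017)²/78.9017 = 2.8891
  (28 − 23.1908)²/23.1908 = 0.9973
  (31 − 35.8092)²/35.8092 = 0.6459
χ² = 1.7155 + 1.1110 + 4.4612 + 2.8891 + 0.9973 + 0.6459 = 11.820
df = (3−1)(2−1) = 2. Since 11.820 > 4.605, reject the null hypothesis of independence at α = 0.1.

11.820; reject H₀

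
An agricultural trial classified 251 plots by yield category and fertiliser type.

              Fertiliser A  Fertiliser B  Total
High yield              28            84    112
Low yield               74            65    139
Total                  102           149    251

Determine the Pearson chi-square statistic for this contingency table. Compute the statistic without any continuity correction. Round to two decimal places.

Grand total N = 251.
Expected counts (row total × column total / N):
  High yield, Fertiliser A: 112×102/251 = 45.514
  High yield, Fertiliser B: 112×149/251 = 66.486
  Low yield, Fertiliser A: 139×102/251 = 56.486
  Low yield, Fertiliser B: 139×149/251 = 82.514
Contributions (O − E)²/E:
  (28 − 45.514)²/45.514 = 6.7395
  (84 − 66.486)²/66.486 = 4.6136
  (74 − 56.486)²/56.486 = 5.4304
  (65 − 82.514)²/82.514 = 3.7174
χ² = 6.7395 + 4.6136 + 5.4304 + 3.7174 = 20.50

20.50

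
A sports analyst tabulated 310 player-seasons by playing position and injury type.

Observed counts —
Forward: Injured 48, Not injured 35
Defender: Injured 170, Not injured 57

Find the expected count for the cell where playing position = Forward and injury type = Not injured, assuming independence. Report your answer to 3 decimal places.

Row total (Forward) = 83; column total (Not injured) = 92; grand total N = 310.
Expected count = (row total × column total) / N = 83 × 92 / 310 = 24.632.

24.632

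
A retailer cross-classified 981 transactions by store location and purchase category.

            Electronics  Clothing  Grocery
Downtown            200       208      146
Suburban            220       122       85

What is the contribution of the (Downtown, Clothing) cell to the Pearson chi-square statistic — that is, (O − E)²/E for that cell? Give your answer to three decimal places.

2.513

Row total (Downtown) = 554; column total (Clothing) = 330; N = 981.
Expected count E = 554 × 330 / 981 = 186.3609.
Contribution = (O − E)²/E = (208 − 186.3609)² / 186.3609 = 2.513.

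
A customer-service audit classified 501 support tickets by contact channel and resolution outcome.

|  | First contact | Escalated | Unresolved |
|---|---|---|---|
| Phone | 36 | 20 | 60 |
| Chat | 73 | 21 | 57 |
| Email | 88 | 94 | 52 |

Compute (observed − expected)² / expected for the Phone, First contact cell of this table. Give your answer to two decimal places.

Row total (Phone) = 116; column total (First contact) = 197; N = 501.
Expected count E = 116 × 197 / 501 = 45.613.
Contribution = (O − E)²/E = (36 − 45.613)² / 45.613 = 2.03.

2.03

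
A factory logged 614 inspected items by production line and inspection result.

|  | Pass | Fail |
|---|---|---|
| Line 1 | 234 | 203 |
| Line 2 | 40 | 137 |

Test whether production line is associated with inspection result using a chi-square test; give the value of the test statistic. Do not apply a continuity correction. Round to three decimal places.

Row totals: 437, 177. Column totals: 274, 340. Grand total N = 614.
Expected counts (row total × column total / N):
  Line 1, Pass: 437×274/614 = 195.0130
  Line 1, Fail: 437×340/614 = 241.9870
  Line 2, Pass: 177×274/614 = 78.9870
  Line 2, Fail: 177×340/614 = 98.0130
Contributions (O − E)²/E:
  (234 − 195.0130)²/195.0130 = 7.7943
  (203 − 241.9870)²/241.9870 = 6.2813
  (40 − 78.9870)²/78.9870 = 19.2435
  (137 − 98.0130)²/98.0130 = 15.5080
χ² = 7.7943 + 6.2813 + 19.2435 + 15.5080 = 48.827

48.827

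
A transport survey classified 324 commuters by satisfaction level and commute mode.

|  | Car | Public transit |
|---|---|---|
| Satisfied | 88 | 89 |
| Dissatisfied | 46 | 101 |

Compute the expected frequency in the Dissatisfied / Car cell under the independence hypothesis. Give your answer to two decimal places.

60.80

Row total (Dissatisfied) = 147; column total (Car) = 134; grand total N = 324.
Expected count = (row total × column total) / N = 147 × 134 / 324 = 60.80.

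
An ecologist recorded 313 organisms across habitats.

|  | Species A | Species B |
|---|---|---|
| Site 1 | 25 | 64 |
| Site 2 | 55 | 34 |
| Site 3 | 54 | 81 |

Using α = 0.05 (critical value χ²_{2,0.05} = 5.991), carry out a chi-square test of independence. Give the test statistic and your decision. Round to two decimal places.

Row totals: 89, 89, 135. Column totals: 134, 179. Grand total N = 313.
Expected counts (row total × column total / N):
  Site 1, Species A: 89×134/313 = 38.102
  Site 1, Species B: 89×179/313 = 50.898
  Site 2, Species A: 89×134/313 = 38.102
  Site 2, Species B: 89×179/313 = 50.898
  Site 3, Species A: 135×134/313 = 57.796
  Site 3, Species B: 135×179/313 = 77.204
Contributions (O − E)²/E:
  (25 − 38.102)²/38.102 = 4.5053
  (64 − 50.898)²/50.898 = 3.3727
  (55 − 38.102)²/38.102 = 7.4942
  (34 − 50.898)²/50.898 = 5.6101
  (54 − 57.796)²/57.796 = 0.2493
  (81 − 77.204)²/77.204 = 0.1866
χ² = 4.5053 + 3.3727 + 7.4942 + 5.6101 + 0.2493 + 0.1866 = 21.42
df = (3−1)(2−1) = 2. Since 21.42 > 5.991, reject the null hypothesis of independence at α = 0.05.

21.42; reject H₀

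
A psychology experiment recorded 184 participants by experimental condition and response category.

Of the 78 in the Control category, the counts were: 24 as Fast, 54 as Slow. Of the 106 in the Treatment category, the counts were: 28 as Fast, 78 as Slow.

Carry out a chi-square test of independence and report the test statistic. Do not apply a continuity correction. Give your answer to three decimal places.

Row totals: 78, 106. Column totals: 52, 132. Grand total N = 184.
Expected counts (row total × column total / N):
  Control, Fast: 78×52/184 = 22.0435
  Control, Slow: 78×132/184 = 55.9565
  Treatment, Fast: 106×52/184 = 29.9565
  Treatment, Slow: 106×132/184 = 76.0435
Contributions (O − E)²/E:
  (24 − 22.0435)²/22.0435 = 0.1737
  (54 − 55.9565)²/55.9565 = 0.0684
  (28 − 29.9565)²/29.9565 = 0.1278
  (78 − 76.0435)²/76.0435 = 0.0503
χ² = 0.1737 + 0.0684 + 0.1278 + 0.0503 = 0.420

0.420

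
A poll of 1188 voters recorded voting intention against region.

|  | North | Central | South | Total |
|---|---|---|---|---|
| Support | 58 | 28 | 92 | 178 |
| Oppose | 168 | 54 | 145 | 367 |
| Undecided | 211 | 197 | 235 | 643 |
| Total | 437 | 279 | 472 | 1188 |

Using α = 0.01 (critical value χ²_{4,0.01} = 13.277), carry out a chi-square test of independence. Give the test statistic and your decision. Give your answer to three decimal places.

Grand total N = 1188.
Expected counts (row total × column total / N):
  Support, North: 178×437/1188 = 65.4764
  Support, Central: 178×279/1188 = 41.8030
  Support, South: 178×472/1188 = 70.7205
  Oppose, North: 367×437/1188 = 134.9992
  Oppose, Central: 367×279/1188 = 86.1894
  Oppose, South: 367×472/1188 = 145.8114
  Undecided, North: 643×437/1188 = 236.5244
  Undecided, Central: 643×279/1188 = 151.0076
  Undecided, South: 643×472/1188 = 255.4680
Contributions (O − E)²/E:
  (58 − 65.4764)²/65.4764 = 0.8537
  (28 − 41.8030)²/41.8030 = 4.5576
  (92 − 70.7205)²/70.7205 = 6.4029
  (168 − 134.9992)²/134.9992 = 8.0671
  (54 − 86.1894)²/86.1894 = 12.0219
  (145 − 145.8114)²/145.8114 = 0.0045
  (211 − 236.5244)²/236.5244 = 2.7545
  (197 − 151.0076)²/151.0076 = 14.0079
  (235 − 255.4680)²/255.4680 = 1.6399
χ² = 0.8537 + 4.5576 + 6.4029 + 8.0671 + 12.0219 + 0.0045 + 2.7545 + 14.0079 + 1.6399 = 50.310
df = (3−1)(3−1) = 4. Since 50.310 > 13.277, reject the null hypothesis of independence at α = 0.01.

50.310; reject H₀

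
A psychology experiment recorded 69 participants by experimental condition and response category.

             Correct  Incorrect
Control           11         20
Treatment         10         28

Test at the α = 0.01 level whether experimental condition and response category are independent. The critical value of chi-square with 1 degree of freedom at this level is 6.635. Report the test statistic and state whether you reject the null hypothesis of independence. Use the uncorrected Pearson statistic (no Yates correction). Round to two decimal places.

0.68; fail to reject H₀

Row totals: 31, 38. Column totals: 21, 48. Grand total N = 69.
Expected counts (row total × column total / N):
  Control, Correct: 31×21/69 = 9.435
  Control, Incorrect: 31×48/69 = 21.565
  Treatment, Correct: 38×21/69 = 11.565
  Treatment, Incorrect: 38×48/69 = 26.435
Contributions (O − E)²/E:
  (11 − 9.435)²/9.435 = 0.2596
  (20 − 21.565)²/21.565 = 0.1136
  (10 − 11.565)²/11.565 = 0.2118
  (28 − 26.435)²/26.435 = 0.0927
χ² = 0.2596 + 0.1136 + 0.2118 + 0.0927 = 0.68
df = (2−1)(2−1) = 1. Since 0.68 < 6.635, fail to reject the null hypothesis of independence at α = 0.01.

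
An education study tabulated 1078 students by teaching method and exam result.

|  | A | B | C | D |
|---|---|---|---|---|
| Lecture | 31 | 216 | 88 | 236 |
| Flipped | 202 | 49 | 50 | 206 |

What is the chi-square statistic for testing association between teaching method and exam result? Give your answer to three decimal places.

Row totals: 571, 507. Column totals: 233, 265, 138, 442. Grand total N = 1078.
Expected counts (row total × column total / N):
  Lecture, A: 571×233/1078 = 123.4165
  Lecture, B: 571×265/1078 = 140.3664
  Lecture, C: 571×138/1078 = 73.0965
  Lecture, D: 571×442/1078 = 234.1206
  Flipped, A: 507×233/1078 = 109.5835
  Flipped, B: 507×265/1078 = 124.6336
  Flipped, C: 507×138/1078 = 64.9035
  Flipped, D: 507×442/1078 = 207.8794
Contributions (O − E)²/E:
  (31 − 123.4165)²/123.4165 = 69.2031
  (216 − 140.3664)²/140.3664 = 40.7536
  (88 − 73.0965)²/73.0965 = 3.0386
  (236 − 234.1206)²/234.1206 = 0.0151
  (202 − 109.5835)²/109.5835 = 77.9388
  (49 − 124.6336)²/124.6336 = 45.8981
  (50 − 64.9035)²/64.9035 = 3.4222
  (206 − 207.8794)²/207.8794 = 0.0170
χ² = 69.2031 + 40.7536 + 3.0386 + 0.0151 + 77.9388 + 45.8981 + 3.4222 + 0.0170 = 240.287

240.287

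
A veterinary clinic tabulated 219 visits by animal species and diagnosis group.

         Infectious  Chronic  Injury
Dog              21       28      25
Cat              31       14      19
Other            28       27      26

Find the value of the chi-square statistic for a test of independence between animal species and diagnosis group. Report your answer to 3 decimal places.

Row totals: 74, 64, 81. Column totals: 80, 69, 70. Grand total N = 219.
Expected counts (row total × column total / N):
  Dog, Infectious: 74×80/219 = 27.03196
  Dog, Chronic: 74×69/219 = 23.31507
  Dog, Injury: 74×70/219 = 23.65297
  Cat, Infectious: 64×80/219 = 23.37900
  Cat, Chronic: 64×69/219 = 20.16438
  Cat, Injury: 64×70/219 = 20.45662
  Other, Infectious: 81×80/219 = 29.58904
  Other, Chronic: 81×69/219 = 25.52055
  Other, Injury: 81×70/219 = 25.89041
Contributions (O − E)²/E:
  (21 − 27.03196)²/27.03196 = 1.3460
  (28 − 23.31507)²/23.31507 = 0.9414
  (25 − 23.65297)²/23.65297 = 0.0767
  (31 − 23.37900)²/23.37900 = 2.4843
  (14 − 20.16438)²/20.16438 = 1.8845
  (19 − 20.45662)²/20.45662 = 0.1037
  (28 − 29.58904)²/29.58904 = 0.0853
  (27 − 25.52055)²/25.52055 = 0.0858
  (26 − 25.89041)²/25.89041 = 0.0005
χ² = 1.3460 + 0.9414 + 0.0767 + 2.4843 + 1.8845 + 0.1037 + 0.0853 + 0.0858 + 0.0005 = 7.008

7.008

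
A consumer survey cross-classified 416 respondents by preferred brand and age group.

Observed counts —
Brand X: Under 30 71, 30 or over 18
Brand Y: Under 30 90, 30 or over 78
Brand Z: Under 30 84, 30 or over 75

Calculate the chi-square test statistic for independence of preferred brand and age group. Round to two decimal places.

20.41

Row totals: 89, 168, 159. Column totals: 245, 171. Grand total N = 416.
Expected counts (row total × column total / N):
  Brand X, Under 30: 89×245/416 = 52.416
  Brand X, 30 or over: 89×171/416 = 36.584
  Brand Y, Under 30: 168×245/416 = 98.942
  Brand Y, 30 or over: 168×171/416 = 69.058
  Brand Z, Under 30: 159×245/416 = 93.642
  Brand Z, 30 or over: 159×171/416 = 65.358
Contributions (O − E)²/E:
  (71 − 52.416)²/52.416 = 6.5889
  (18 − 36.584)²/36.584 = 9.4403
  (90 − 98.942)²/98.942 = 0.8081
  (78 − 69.058)²/69.058 = 1.1579
  (84 − 93.642)²/93.642 = 0.9928
  (75 − 65.358)²/65.358 = 1.4224
χ² = 6.5889 + 9.4403 + 0.8081 + 1.1579 + 0.9928 + 1.4224 = 20.41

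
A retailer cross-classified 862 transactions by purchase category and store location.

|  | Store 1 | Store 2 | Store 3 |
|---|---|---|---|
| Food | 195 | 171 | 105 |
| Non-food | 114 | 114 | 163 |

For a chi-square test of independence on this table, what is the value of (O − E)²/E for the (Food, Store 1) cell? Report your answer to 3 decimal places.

4.054

Row total (Food) = 471; column total (Store 1) = 309; N = 862.
Expected count E = 471 × 309 / 862 = 168.8387.
Contribution = (O − E)²/E = (195 − 168.8387)² / 168.8387 = 4.054.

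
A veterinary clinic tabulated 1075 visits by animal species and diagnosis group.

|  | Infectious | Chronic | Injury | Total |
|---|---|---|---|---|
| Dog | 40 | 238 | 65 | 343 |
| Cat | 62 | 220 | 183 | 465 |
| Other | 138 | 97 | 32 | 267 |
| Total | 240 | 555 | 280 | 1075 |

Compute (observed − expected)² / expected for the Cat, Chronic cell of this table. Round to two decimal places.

Row total (Cat) = 465; column total (Chronic) = 555; N = 1075.
Expected count E = 465 × 555 / 1075 = 240.0698.
Contribution = (O − E)²/E = (220 − 240.0698)² / 240.0698 = 1.68.

1.68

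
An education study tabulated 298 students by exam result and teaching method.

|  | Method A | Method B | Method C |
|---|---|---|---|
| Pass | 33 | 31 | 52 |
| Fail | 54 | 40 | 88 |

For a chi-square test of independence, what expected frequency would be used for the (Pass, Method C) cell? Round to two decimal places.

Row total (Pass) = 116; column total (Method C) = 140; grand total N = 298.
Expected count = (row total × column total) / N = 116 × 140 / 298 = 54.50.

54.50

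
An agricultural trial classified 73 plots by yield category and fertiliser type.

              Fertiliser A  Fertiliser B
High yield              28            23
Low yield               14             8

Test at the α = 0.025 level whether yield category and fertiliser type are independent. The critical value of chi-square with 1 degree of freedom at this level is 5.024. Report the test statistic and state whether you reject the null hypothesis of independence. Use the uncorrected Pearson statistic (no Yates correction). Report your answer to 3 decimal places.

Row totals: 51, 22. Column totals: 42, 31. Grand total N = 73.
Expected counts (row total × column total / N):
  High yield, Fertiliser A: 51×42/73 = 29.3425
  High yield, Fertiliser B: 51×31/73 = 21.6575
  Low yield, Fertiliser A: 22×42/73 = 12.6575
  Low yield, Fertiliser B: 22×31/73 = 9.3425
Contributions (O − E)²/E:
  (28 − 29.3425)²/29.3425 = 0.0614
  (23 − 21.6575)²/21.6575 = 0.0832
  (14 − 12.6575)²/12.6575 = 0.1424
  (8 − 9.3425)²/9.3425 = 0.1929
χ² = 0.0614 + 0.0832 + 0.1424 + 0.1929 = 0.480
df = (2−1)(2−1) = 1. Since 0.480 < 5.024, fail to reject the null hypothesis of independence at α = 0.025.

0.480; fail to reject H₀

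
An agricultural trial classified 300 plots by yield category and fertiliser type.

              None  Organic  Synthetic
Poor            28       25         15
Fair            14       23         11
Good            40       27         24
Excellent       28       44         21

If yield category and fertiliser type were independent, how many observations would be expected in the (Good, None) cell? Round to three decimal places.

33.367

Row total (Good) = 91; column total (None) = 110; grand total N = 300.
Expected count = (row total × column total) / N = 91 × 110 / 300 = 33.367.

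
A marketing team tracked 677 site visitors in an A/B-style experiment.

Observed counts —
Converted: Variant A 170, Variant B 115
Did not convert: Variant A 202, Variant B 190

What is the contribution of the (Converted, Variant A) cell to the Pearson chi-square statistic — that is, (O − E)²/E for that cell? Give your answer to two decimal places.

1.15

Row total (Converted) = 285; column total (Variant A) = 372; N = 677.
Expected count E = 285 × 372 / 677 = 156.603.
Contribution = (O − E)²/E = (170 − 156.603)² / 156.603 = 1.15.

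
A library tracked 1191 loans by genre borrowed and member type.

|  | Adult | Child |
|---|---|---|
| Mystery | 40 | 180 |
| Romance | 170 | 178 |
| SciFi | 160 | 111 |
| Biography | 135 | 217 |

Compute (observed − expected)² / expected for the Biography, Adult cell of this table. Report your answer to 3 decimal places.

1.361

Row total (Biography) = 352; column total (Adult) = 505; N = 1191.
Expected count E = 352 × 505 / 1191 = 149.2527.
Contribution = (O − E)²/E = (135 − 149.2527)² / 149.2527 = 1.361.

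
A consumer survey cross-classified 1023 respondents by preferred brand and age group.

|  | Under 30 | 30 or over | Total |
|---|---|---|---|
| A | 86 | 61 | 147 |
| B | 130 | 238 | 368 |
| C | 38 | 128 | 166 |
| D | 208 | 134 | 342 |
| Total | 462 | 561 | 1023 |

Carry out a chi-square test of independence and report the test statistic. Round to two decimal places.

92.04

Grand total N = 1023.
Expected counts (row total × column total / N):
  A, Under 30: 147×462/1023 = 66.3871
  A, 30 or over: 147×561/1023 = 80.6129
  B, Under 30: 368×462/1023 = 166.1935
  B, 30 or over: 368×561/1023 = 201.8065
  C, Under 30: 166×462/1023 = 74.9677
  C, 30 or over: 166×561/1023 = 91.0323
  D, Under 30: 342×462/1023 = 154.4516
  D, 30 or over: 342×561/1023 = 187.5484
Contributions (O − E)²/E:
  (86 − 66.3871)²/66.3871 = 5.7943
  (61 − 80.6129)²/80.6129 = 4.7718
  (130 − 166.1935)²/166.1935 = 7.8822
  (238 − 201.8065)²/201.8065 = 6.4912
  (38 − 74.9677)²/74.9677 = 18.2293
  (128 − 91.0323)²/91.0323 = 15.0124
  (208 − 154.4516)²/154.4516 = 18.5652
  (134 − 187.5484)²/187.5484 = 15.2890
χ² = 5.7943 + 4.7718 + 7.8822 + 6.4912 + 18.2293 + 15.0124 + 18.5652 + 15.2890 = 92.04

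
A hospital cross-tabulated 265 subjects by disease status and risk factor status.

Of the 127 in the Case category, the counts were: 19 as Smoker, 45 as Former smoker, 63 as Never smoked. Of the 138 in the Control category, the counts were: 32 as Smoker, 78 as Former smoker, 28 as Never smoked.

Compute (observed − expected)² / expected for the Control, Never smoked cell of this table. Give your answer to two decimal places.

7.93

Row total (Control) = 138; column total (Never smoked) = 91; N = 265.
Expected count E = 138 × 91 / 265 = 47.3887.
Contribution = (O − E)²/E = (28 − 47.3887)² / 47.3887 = 7.93.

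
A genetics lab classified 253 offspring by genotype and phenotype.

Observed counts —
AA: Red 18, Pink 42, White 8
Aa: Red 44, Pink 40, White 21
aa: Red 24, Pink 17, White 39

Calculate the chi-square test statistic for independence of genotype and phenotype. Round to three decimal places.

Row totals: 68, 105, 80. Column totals: 86, 99, 68. Grand total N = 253.
Expected counts (row total × column total / N):
  AA, Red: 68×86/253 = 23.11462
  AA, Pink: 68×99/253 = 26.60870
  AA, White: 68×68/253 = 18.27668
  Aa, Red: 105×86/253 = 35.69170
  Aa, Pink: 105×99/253 = 41.08696
  Aa, White: 105×68/253 = 28.22134
  aa, Red: 80×86/253 = 27.19368
  aa, Pink: 80×99/253 = 31.30435
  aa, White: 80×68/253 = 21.50198
Contributions (O − E)²/E:
  (18 − 23.11462)²/23.11462 = 1.1317
  (42 − 26.60870)²/26.60870 = 8.9028
  (8 − 18.27668)²/18.27668 = 5.7784
  (44 − 35.69170)²/35.69170 = 1.9340
  (40 − 41.08696)²/41.08696 = 0.0288
  (21 − 28.22134)²/28.22134 = 1.8478
  (24 − 27.19368)²/27.19368 = 0.3751
  (17 − 31.30435)²/31.30435 = 6.5363
  (39 − 21.50198)²/21.50198 = 14.2397
χ² = 1.1317 + 8.9028 + 5.7784 + 1.9340 + 0.0288 + 1.8478 + 0.3751 + 6.5363 + 14.2397 = 40.775

40.775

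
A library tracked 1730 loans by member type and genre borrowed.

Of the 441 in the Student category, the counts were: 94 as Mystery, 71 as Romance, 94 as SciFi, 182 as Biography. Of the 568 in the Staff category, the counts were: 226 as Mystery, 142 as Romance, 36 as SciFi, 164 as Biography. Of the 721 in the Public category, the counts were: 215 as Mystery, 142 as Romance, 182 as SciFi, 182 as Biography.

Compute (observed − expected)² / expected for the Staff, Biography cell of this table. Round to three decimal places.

0.505

Row total (Staff) = 568; column total (Biography) = 528; N = 1730.
Expected count E = 568 × 528 / 1730 = 173.3549.
Contribution = (O − E)²/E = (164 − 173.3549)² / 173.3549 = 0.505.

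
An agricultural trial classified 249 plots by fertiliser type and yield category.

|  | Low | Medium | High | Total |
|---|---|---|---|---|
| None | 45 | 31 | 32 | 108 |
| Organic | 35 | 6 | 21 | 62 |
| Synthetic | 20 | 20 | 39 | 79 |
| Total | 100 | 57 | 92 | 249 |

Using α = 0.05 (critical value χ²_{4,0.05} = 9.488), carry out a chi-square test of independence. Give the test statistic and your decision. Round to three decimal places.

Grand total N = 249.
Expected counts (row total × column total / N):
  None, Low: 108×100/249 = 43.37349
  None, Medium: 108×57/249 = 24.72289
  None, High: 108×92/249 = 39.90361
  Organic, Low: 62×100/249 = 24.89960
  Organic, Medium: 62×57/249 = 14.19277
  Organic, High: 62×92/249 = 22.90763
  Synthetic, Low: 79×100/249 = 31.72691
  Synthetic, Medium: 79×57/249 = 18.08434
  Synthetic, High: 79×92/249 = 29.18876
Contributions (O − E)²/E:
  (45 − 43.37349)²/43.37349 = 0.0610
  (31 − 24.72289)²/24.72289 = 1.5938
  (32 − 39.90361)²/39.90361 = 1.5654
  (35 − 24.89960)²/24.89960 = 4.0972
  (6 − 14.19277)²/14.19277 = 4.7293
  (21 − 22.90763)²/22.90763 = 0.1589
  (20 − 31.72691)²/31.72691 = 4.3345
  (20 − 18.08434)²/18.08434 = 0.2029
  (39 − 29.18876)²/29.18876 = 3.2979
χ² = 0.0610 + 1.5938 + 1.5654 + 4.0972 + 4.7293 + 0.1589 + 4.3345 + 0.2029 + 3.2979 = 20.041
df = (3−1)(3−1) = 4. Since 20.041 > 9.488, reject the null hypothesis of independence at α = 0.05.

20.041; reject H₀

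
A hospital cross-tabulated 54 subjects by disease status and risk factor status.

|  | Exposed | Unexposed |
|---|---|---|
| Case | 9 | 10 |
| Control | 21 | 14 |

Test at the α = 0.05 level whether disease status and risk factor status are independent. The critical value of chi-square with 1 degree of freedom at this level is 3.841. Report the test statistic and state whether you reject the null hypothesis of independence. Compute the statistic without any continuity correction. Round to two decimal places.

0.80; fail to reject H₀

Row totals: 19, 35. Column totals: 30, 24. Grand total N = 54.
Expected counts (row total × column total / N):
  Case, Exposed: 19×30/54 = 10.556
  Case, Unexposed: 19×24/54 = 8.444
  Control, Exposed: 35×30/54 = 19.444
  Control, Unexposed: 35×24/54 = 15.556
Contributions (O − E)²/E:
  (9 − 10.556)²/10.556 = 0.2294
  (10 − 8.444)²/8.444 = 0.2867
  (21 − 19.444)²/19.444 = 0.1245
  (14 − 15.556)²/15.556 = 0.1556
χ² = 0.2294 + 0.2867 + 0.1245 + 0.1556 = 0.80
df = (2−1)(2−1) = 1. Since 0.80 < 3.841, fail to reject the null hypothesis of independence at α = 0.05.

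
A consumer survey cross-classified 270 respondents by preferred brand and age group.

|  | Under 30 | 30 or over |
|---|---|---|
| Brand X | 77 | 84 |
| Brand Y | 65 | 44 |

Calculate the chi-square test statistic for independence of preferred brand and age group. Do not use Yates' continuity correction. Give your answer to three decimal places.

3.634

Row totals: 161, 109. Column totals: 142, 128. Grand total N = 270.
Expected counts (row total × column total / N):
  Brand X, Under 30: 161×142/270 = 84.6741
  Brand X, 30 or over: 161×128/270 = 76.3259
  Brand Y, Under 30: 109×142/270 = 57.3259
  Brand Y, 30 or over: 109×128/270 = 51.6741
Contributions (O − E)²/E:
  (77 − 84.6741)²/84.6741 = 0.6955
  (84 − 76.3259)²/76.3259 = 0.7716
  (65 − 57.3259)²/57.3259 = 1.0273
  (44 − 51.6741)²/51.6741 = 1.1397
χ² = 0.6955 + 0.7716 + 1.0273 + 1.1397 = 3.634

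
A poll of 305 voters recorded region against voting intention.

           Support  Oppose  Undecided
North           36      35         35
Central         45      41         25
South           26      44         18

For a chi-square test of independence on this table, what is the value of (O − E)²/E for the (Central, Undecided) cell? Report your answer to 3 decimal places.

0.404

Row total (Central) = 111; column total (Undecided) = 78; N = 305.
Expected count E = 111 × 78 / 305 = 28.3869.
Contribution = (O − E)²/E = (25 − 28.3869)² / 28.3869 = 0.404.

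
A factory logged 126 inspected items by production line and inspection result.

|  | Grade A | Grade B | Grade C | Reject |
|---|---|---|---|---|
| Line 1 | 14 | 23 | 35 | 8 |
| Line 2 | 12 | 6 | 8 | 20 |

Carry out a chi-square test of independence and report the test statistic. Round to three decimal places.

24.851

Row totals: 80, 46. Column totals: 26, 29, 43, 28. Grand total N = 126.
Expected counts (row total × column total / N):
  Line 1, Grade A: 80×26/126 = 16.5079
  Line 1, Grade B: 80×29/126 = 18.4127
  Line 1, Grade C: 80×43/126 = 27.3016
  Line 1, Reject: 80×28/126 = 17.7778
  Line 2, Grade A: 46×26/126 = 9.4921
  Line 2, Grade B: 46×29/126 = 10.5873
  Line 2, Grade C: 46×43/126 = 15.6984
  Line 2, Reject: 46×28/126 = 10.2222
Contributions (O − E)²/E:
  (14 − 16.5079)²/16.5079 = 0.3810
  (23 − 18.4127)²/18.4127 = 1.1429
  (35 − 27.3016)²/27.3016 = 2.1708
  (8 − 17.7778)²/17.7778 = 5.3778
  (12 − 9.4921)²/9.4921 = 0.6626
  (6 − 10.5873)²/10.5873 = 1.9876
  (8 − 15.6984)²/15.6984 = 3.7752
  (20 − 10.2222)²/10.2222 = 9.3527
χ² = 0.3810 + 1.1429 + 2.1708 + 5.3778 + 0.6626 + 1.9876 + 3.7752 + 9.3527 = 24.851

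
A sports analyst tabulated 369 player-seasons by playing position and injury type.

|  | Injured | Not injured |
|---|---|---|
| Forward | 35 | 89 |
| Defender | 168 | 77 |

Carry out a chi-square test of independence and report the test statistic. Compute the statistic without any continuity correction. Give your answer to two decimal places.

54.15

Row totals: 124, 245. Column totals: 203, 166. Grand total N = 369.
Expected counts (row total × column total / N):
  Forward, Injured: 124×203/369 = 68.217
  Forward, Not injured: 124×166/369 = 55.783
  Defender, Injured: 245×203/369 = 134.783
  Defender, Not injured: 245×166/369 = 110.217
Contributions (O − E)²/E:
  (35 − 68.217)²/68.217 = 16.1744
  (89 − 55.783)²/55.783 = 19.7797
  (168 − 134.783)²/134.783 = 8.1863
  (77 − 110.217)²/110.217 = 10.0109
χ² = 16.1744 + 19.7797 + 8.1863 + 10.0109 = 54.15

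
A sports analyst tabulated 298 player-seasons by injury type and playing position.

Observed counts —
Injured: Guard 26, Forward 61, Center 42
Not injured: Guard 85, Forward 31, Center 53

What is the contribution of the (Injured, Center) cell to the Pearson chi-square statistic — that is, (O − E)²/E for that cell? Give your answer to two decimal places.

0.02

Row total (Injured) = 129; column total (Center) = 95; N = 298.
Expected count E = 129 × 95 / 298 = 41.124.
Contribution = (O − E)²/E = (42 − 41.124)² / 41.124 = 0.02.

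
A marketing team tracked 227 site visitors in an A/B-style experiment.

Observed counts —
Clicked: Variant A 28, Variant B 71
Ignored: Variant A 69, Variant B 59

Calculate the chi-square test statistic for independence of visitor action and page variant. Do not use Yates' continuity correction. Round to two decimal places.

Row totals: 99, 128. Column totals: 97, 130. Grand total N = 227.
Expected counts (row total × column total / N):
  Clicked, Variant A: 99×97/227 = 42.304
  Clicked, Variant B: 99×130/227 = 56.696
  Ignored, Variant A: 128×97/227 = 54.696
  Ignored, Variant B: 128×130/227 = 73.304
Contributions (O − E)²/E:
  (28 − 42.304)²/42.304 = 4.8365
  (71 − 56.696)²/56.696 = 3.6088
  (69 − 54.696)²/54.696 = 3.7408
  (59 − 73.304)²/73.304 = 2.7912
χ² = 4.8365 + 3.6088 + 3.7408 + 2.7912 = 14.98

14.98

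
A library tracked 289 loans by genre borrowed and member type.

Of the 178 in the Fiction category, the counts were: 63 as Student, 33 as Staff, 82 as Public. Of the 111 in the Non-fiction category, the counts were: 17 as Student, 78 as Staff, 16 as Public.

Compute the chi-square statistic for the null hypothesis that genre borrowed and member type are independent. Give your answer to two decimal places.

77.79

Row totals: 178, 111. Column totals: 80, 111, 98. Grand total N = 289.
Expected counts (row total × column total / N):
  Fiction, Student: 178×80/289 = 49.273
  Fiction, Staff: 178×111/289 = 68.367
  Fiction, Public: 178×98/289 = 60.360
  Non-fiction, Student: 111×80/289 = 30.727
  Non-fiction, Staff: 111×111/289 = 42.633
  Non-fiction, Public: 111×98/289 = 37.640
Contributions (O − E)²/E:
  (63 − 49.273)²/49.273 = 3.8242
  (33 − 68.367)²/68.367 = 18.2957
  (82 − 60.360)²/60.360 = 7.7583
  (17 − 30.727)²/30.727 = 6.1324
  (78 − 42.633)²/42.633 = 29.3394
  (16 − 37.640)²/37.640 = 12.4413
χ² = 3.8242 + 18.2957 + 7.7583 + 6.1324 + 29.3394 + 12.4413 = 77.79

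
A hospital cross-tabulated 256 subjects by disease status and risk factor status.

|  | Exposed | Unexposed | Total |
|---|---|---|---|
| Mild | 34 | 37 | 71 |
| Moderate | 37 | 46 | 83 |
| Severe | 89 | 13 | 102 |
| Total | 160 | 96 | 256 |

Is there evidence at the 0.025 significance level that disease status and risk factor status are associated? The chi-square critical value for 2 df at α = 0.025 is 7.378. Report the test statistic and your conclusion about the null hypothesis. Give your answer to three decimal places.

Grand total N = 256.
Expected counts (row total × column total / N):
  Mild, Exposed: 71×160/256 = 44.3750
  Mild, Unexposed: 71×96/256 = 26.6250
  Moderate, Exposed: 83×160/256 = 51.8750
  Moderate, Unexposed: 83×96/256 = 31.1250
  Severe, Exposed: 102×160/256 = 63.7500
  Severe, Unexposed: 102×96/256 = 38.2500
Contributions (O − E)²/E:
  (34 − 44.3750)²/44.3750 = 2.4257
  (37 − 26.6250)²/26.6250 = 4.0428
  (37 − 51.8750)²/51.8750 = 4.2654
  (46 − 31.1250)²/31.1250 = 7.1089
  (89 − 63.7500)²/63.7500 = 10.0010
  (13 − 38.2500)²/38.2500 = 16.6683
χ² = 2.4257 + 4.0428 + 4.2654 + 7.1089 + 10.0010 + 16.6683 = 44.512
df = (3−1)(2−1) = 2. Since 44.512 > 7.378, reject the null hypothesis of independence at α = 0.025.

44.512; reject H₀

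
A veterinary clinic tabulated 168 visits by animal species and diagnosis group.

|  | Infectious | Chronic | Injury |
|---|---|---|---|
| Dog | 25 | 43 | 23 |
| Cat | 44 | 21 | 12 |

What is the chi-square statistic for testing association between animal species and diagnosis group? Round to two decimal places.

15.19

Row totals: 91, 77. Column totals: 69, 64, 35. Grand total N = 168.
Expected counts (row total × column total / N):
  Dog, Infectious: 91×69/168 = 37.375
  Dog, Chronic: 91×64/168 = 34.667
  Dog, Injury: 91×35/168 = 18.958
  Cat, Infectious: 77×69/168 = 31.625
  Cat, Chronic: 77×64/168 = 29.333
  Cat, Injury: 77×35/168 = 16.042
Contributions (O − E)²/E:
  (25 − 37.375)²/37.375 = 4.0974
  (43 − 34.667)²/34.667 = 2.0030
  (23 − 18.958)²/18.958 = 0.8618
  (44 − 31.625)²/31.625 = 4.8424
  (21 − 29.333)²/29.333 = 2.3673
  (12 − 16.042)²/16.042 = 1.0184
χ² = 4.0974 + 2.0030 + 0.8618 + 4.8424 + 2.3673 + 1.0184 = 15.19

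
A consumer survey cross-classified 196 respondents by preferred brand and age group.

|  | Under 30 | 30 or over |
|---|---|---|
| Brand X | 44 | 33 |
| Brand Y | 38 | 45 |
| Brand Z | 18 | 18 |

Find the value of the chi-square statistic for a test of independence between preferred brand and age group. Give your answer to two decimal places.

Row totals: 77, 83, 36. Column totals: 100, 96. Grand total N = 196.
Expected counts (row total × column total / N):
  Brand X, Under 30: 77×100/196 = 39.286
  Brand X, 30 or over: 77×96/196 = 37.714
  Brand Y, Under 30: 83×100/196 = 42.347
  Brand Y, 30 or over: 83×96/196 = 40.653
  Brand Z, Under 30: 36×100/196 = 18.367
  Brand Z, 30 or over: 36×96/196 = 17.633
Contributions (O − E)²/E:
  (44 − 39.286)²/39.286 = 0.5656
  (33 − 37.714)²/37.714 = 0.5892
  (38 − 42.347)²/42.347 = 0.4462
  (45 − 40.653)²/40.653 = 0.4648
  (18 − 18.367)²/18.367 = 0.0073
  (18 − 17.633)²/17.633 = 0.0076
χ² = 0.5656 + 0.5892 + 0.4462 + 0.4648 + 0.0073 + 0.0076 = 2.08

2.08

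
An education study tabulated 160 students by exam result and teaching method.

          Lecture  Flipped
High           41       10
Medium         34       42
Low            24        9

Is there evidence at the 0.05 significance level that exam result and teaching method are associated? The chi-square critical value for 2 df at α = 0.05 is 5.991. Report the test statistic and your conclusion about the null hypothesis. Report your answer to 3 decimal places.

Row totals: 51, 76, 33. Column totals: 99, 61. Grand total N = 160.
Expected counts (row total × column total / N):
  High, Lecture: 51×99/160 = 31.5562
  High, Flipped: 51×61/160 = 19.4438
  Medium, Lecture: 76×99/160 = 47.0250
  Medium, Flipped: 76×61/160 = 28.9750
  Low, Lecture: 33×99/160 = 20.4187
  Low, Flipped: 33×61/160 = 12.5813
Contributions (O − E)²/E:
  (41 − 31.5562)²/31.5562 = 2.8262
  (10 − 19.4438)²/19.4438 = 4.5868
  (34 − 47.0250)²/47.0250 = 3.6077
  (42 − 28.9750)²/28.9750 = 5.8551
  (24 − 20.4187)²/20.4187 = 0.6281
  (9 − 12.5813)²/12.5813 = 1.0194
χ² = 2.8262 + 4.5868 + 3.6077 + 5.8551 + 0.6281 + 1.0194 = 18.523
df = (3−1)(2−1) = 2. Since 18.523 > 5.991, reject the null hypothesis of independence at α = 0.05.

18.523; reject H₀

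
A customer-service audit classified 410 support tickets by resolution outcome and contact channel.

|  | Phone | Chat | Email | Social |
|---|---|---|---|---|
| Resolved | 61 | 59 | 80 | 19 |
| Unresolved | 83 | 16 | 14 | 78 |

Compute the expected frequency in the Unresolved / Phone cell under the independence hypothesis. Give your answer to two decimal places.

67.08

Row total (Unresolved) = 191; column total (Phone) = 144; grand total N = 410.
Expected count = (row total × column total) / N = 191 × 144 / 410 = 67.08.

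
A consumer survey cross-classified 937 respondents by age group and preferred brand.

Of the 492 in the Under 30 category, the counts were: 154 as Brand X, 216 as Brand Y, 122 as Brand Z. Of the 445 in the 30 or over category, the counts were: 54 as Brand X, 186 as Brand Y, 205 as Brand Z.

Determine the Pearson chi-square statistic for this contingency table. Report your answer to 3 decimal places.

Row totals: 492, 445. Column totals: 208, 402, 327. Grand total N = 937.
Expected counts (row total × column total / N):
  Under 30, Brand X: 492×208/937 = 109.21665
  Under 30, Brand Y: 492×402/937 = 211.08218
  Under 30, Brand Z: 492×327/937 = 171.70117
  30 or over, Brand X: 445×208/937 = 98.78335
  30 or over, Brand Y: 445×402/937 = 190.91782
  30 or over, Brand Z: 445×327/937 = 155.29883
Contributions (O − E)²/E:
  (154 − 109.21665)²/109.21665 = 18.3630
  (216 − 211.08218)²/211.08218 = 0.1146
  (122 − 171.70117)²/171.70117 = 14.3867
  (54 − 98.78335)²/98.78335 = 20.3025
  (186 − 190.91782)²/190.91782 = 0.1267
  (205 − 155.29883)²/155.29883 = 15.9061
χ² = 18.3630 + 0.1146 + 14.3867 + 20.3025 + 0.1267 + 15.9061 = 69.200

69.200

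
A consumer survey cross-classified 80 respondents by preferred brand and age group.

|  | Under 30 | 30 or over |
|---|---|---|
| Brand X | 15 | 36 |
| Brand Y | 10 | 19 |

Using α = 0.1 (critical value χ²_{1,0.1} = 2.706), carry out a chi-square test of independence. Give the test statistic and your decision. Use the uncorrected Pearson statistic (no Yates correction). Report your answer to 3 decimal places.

0.221; fail to reject H₀

Row totals: 51, 29. Column totals: 25, 55. Grand total N = 80.
Expected counts (row total × column total / N):
  Brand X, Under 30: 51×25/80 = 15.9375
  Brand X, 30 or over: 51×55/80 = 35.0625
  Brand Y, Under 30: 29×25/80 = 9.0625
  Brand Y, 30 or over: 29×55/80 = 19.9375
Contributions (O − E)²/E:
  (15 − 15.9375)²/15.9375 = 0.0551
  (36 − 35.0625)²/35.0625 = 0.0251
  (10 − 9.0625)²/9.0625 = 0.0970
  (19 − 19.9375)²/19.9375 = 0.0441
χ² = 0.0551 + 0.0251 + 0.0970 + 0.0441 = 0.221
df = (2−1)(2−1) = 1. Since 0.221 < 2.706, fail to reject the null hypothesis of independence at α = 0.1.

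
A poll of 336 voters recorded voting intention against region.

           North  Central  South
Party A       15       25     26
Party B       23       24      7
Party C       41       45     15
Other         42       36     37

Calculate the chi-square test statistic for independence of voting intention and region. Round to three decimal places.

22.411

Row totals: 66, 54, 101, 115. Column totals: 121, 130, 85. Grand total N = 336.
Expected counts (row total × column total / N):
  Party A, North: 66×121/336 = 23.7679
  Party A, Central: 66×130/336 = 25.5357
  Party A, South: 66×85/336 = 16.6964
  Party B, North: 54×121/336 = 19.4464
  Party B, Central: 54×130/336 = 20.8929
  Party B, South: 54×85/336 = 13.6607
  Party C, North: 101×121/336 = 36.3720
  Party C, Central: 101×130/336 = 39.0774
  Party C, South: 101×85/336 = 25.5506
  Other, North: 115×121/336 = 41.4137
  Other, Central: 115×130/336 = 44.4940
  Other, South: 115×85/336 = 29.0923
Contributions (O − E)²/E:
  (15 − 23.7679)²/23.7679 = 3.2344
  (25 − 25.5357)²/25.5357 = 0.0112
  (26 − 16.6964)²/16.6964 = 5.1842
  (23 − 19.4464)²/19.4464 = 0.6494
  (24 − 20.8929)²/20.8929 = 0.4621
  (7 − 13.6607)²/13.6607 = 3.2476
  (41 − 36.3720)²/36.3720 = 0.5889
  (45 − 39.0774)²/39.0774 = 0.8976
  (15 − 25.5506)²/25.5506 = 4.3567
  (42 − 41.4137)²/41.4137 = 0.0083
  (36 − 44.4940)²/44.4940 = 1.6215
  (37 − 29.0923)²/29.0923 = 2.1494
χ² = 3.2344 + 0.0112 + 5.1842 + 0.6494 + 0.4621 + 3.2476 + 0.5889 + 0.8976 + 4.3567 + 0.0083 + 1.6215 + 2.1494 = 22.411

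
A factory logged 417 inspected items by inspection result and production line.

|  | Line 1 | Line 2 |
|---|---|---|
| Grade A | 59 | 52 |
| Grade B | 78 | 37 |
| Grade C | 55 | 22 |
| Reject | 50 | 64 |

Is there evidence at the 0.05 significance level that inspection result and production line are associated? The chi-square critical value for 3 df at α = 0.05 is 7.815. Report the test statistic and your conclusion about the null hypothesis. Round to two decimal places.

20.69; reject H₀

Row totals: 111, 115, 77, 114. Column totals: 242, 175. Grand total N = 417.
Expected counts (row total × column total / N):
  Grade A, Line 1: 111×242/417 = 64.417
  Grade A, Line 2: 111×175/417 = 46.583
  Grade B, Line 1: 115×242/417 = 66.739
  Grade B, Line 2: 115×175/417 = 48.261
  Grade C, Line 1: 77×242/417 = 44.686
  Grade C, Line 2: 77×175/417 = 32.314
  Reject, Line 1: 114×242/417 = 66.158
  Reject, Line 2: 114×175/417 = 47.842
Contributions (O − E)²/E:
  (59 − 64.417)²/64.417 = 0.4555
  (52 − 46.583)²/46.583 = 0.6299
  (78 − 66.739)²/66.739 = 1.9001
  (37 − 48.261)²/48.261 = 2.6276
  (55 − 44.686)²/44.686 = 2.3806
  (22 − 32.314)²/32.314 = 3.2920
  (50 − 66.158)²/66.158 = 3.9463
  (64 − 47.842)²/47.842 = 5.4571
χ² = 0.4555 + 0.6299 + 1.9001 + 2.6276 + 2.3806 + 3.2920 + 3.9463 + 5.4571 = 20.69
df = (4−1)(2−1) = 3. Since 20.69 > 7.815, reject the null hypothesis of independence at α = 0.05.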